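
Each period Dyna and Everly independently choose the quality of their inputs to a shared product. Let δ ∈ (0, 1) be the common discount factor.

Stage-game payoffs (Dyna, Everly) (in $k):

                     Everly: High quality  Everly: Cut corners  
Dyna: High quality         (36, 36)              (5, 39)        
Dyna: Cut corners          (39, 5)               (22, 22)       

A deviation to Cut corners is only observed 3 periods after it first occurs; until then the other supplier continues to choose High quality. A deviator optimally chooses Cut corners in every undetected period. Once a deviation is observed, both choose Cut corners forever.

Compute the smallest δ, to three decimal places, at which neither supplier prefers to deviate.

The best deviation is to choose Cut corners for all 3 undetected periods, earning 39 each, then 22 forever once detected.
Deviation value: 39(1−δ^3)/(1−δ) + 22δ^3/(1−δ); cooperation value: 36/(1−δ).
IC: 36 ≥ 39(1−δ^3) + 22δ^3 = 39 − 17δ^3.
So δ^3 ≥ 3/17, giving δ ≥ (3/17)^(1/3) ≈ 0.561.

0.561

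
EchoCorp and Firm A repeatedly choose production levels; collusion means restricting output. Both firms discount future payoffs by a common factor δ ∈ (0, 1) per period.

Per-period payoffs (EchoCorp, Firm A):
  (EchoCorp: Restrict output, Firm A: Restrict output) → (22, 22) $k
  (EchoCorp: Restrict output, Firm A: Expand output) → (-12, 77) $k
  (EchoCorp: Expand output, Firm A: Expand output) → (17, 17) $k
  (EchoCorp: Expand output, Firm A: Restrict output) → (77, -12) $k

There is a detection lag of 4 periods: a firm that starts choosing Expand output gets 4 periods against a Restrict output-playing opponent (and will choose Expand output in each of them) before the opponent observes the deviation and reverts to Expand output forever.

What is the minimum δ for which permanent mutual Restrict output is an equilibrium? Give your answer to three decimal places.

The best deviation is to choose Expand output for all 4 undetected periods, earning 77 each, then 17 forever once detected.
Deviation value: 77(1−δ^4)/(1−δ) + 17δ^4/(1−δ); cooperation value: 22/(1−δ).
IC: 22 ≥ 77(1−δ^4) + 17δ^4 = 77 − 60δ^4.
So δ^4 ≥ 55/60 = 11/12, giving δ ≥ (11/12)^(1/4) ≈ 0.978.

0.978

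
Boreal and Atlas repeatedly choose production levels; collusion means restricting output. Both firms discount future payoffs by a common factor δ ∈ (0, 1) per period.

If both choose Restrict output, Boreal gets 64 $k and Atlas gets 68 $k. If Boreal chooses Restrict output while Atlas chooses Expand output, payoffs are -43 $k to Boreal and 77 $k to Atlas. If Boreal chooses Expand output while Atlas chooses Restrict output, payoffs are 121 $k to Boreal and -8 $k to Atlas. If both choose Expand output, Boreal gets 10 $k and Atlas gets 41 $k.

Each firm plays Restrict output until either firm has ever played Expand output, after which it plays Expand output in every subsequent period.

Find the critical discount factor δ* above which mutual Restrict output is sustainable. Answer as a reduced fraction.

19/37

Boreal: cooperation gives 64 each period; deviation gives 121 once then 10 forever.
  64/(1−δ) ≥ 121 + 10δ/(1−δ) ⇒ δ ≥ 57/111 = 19/37.
Atlas: cooperation gives 68 each period; deviation gives 77 once then 41 forever.
  δ ≥ 9/36 = 1/4.
Both must hold, so the binding constraint is Boreal's: δ ≥ 19/37.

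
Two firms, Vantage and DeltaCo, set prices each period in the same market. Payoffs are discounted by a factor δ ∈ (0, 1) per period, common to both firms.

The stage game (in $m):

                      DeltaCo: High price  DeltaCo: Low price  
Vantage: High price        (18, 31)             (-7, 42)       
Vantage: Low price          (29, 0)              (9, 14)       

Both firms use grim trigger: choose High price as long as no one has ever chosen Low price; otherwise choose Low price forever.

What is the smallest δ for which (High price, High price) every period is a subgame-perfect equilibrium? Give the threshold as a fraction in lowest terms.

For Vantage: deviation gain 29−18 = 11, per-period punishment loss 18−9 = 9. IC gives δ ≥ 11/20.
For DeltaCo: gain 11, loss 17 per period, so δ ≥ 11/28.
The tighter constraint is Vantage's, so cooperation needs δ ≥ 11/20.

11/20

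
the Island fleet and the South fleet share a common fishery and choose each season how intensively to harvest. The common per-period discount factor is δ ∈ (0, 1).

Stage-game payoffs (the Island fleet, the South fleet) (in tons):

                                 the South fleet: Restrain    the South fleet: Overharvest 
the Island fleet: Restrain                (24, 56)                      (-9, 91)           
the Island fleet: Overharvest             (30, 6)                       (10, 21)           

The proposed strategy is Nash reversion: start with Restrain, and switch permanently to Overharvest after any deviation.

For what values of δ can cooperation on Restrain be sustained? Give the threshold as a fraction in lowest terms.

the Island fleet's threshold: (30−24)/(30−10) = 3/10.
the South fleet's threshold: (91−56)/(91−21) = 1/2.
3/10 < 1/2, so the South fleet binds and δ* = 1/2.

1/2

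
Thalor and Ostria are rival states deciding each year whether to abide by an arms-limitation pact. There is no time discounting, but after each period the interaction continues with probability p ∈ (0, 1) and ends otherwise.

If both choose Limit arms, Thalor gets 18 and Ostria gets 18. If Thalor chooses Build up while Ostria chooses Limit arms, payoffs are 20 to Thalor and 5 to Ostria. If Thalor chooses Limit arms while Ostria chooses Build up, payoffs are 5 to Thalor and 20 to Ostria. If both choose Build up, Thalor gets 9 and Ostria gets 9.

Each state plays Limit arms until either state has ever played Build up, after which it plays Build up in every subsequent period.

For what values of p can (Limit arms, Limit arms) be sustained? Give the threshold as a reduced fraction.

With no time discounting, the continuation probability p plays the role of the discount factor.
Grim-trigger IC: 18/(1−p) ≥ 20 + 9p/(1−p) ⇒ p ≥ (20−18)/(20−9) = 2/11.

2/11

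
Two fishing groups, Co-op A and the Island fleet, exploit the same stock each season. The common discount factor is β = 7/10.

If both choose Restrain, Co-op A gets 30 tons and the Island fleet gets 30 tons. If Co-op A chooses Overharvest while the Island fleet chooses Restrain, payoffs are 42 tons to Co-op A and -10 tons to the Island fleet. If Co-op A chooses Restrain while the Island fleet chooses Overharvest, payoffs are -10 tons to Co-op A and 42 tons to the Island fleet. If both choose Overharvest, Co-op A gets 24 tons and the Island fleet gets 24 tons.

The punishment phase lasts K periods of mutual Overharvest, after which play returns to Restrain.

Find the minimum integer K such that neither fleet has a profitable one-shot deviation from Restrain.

No profitable deviation requires (30−24)(β+…+β^K) ≥ 42−30, i.e. β+…+β^K ≥ 2 ≈ 2.0000.
With β = 7/10, the partial sums are K=1: 0.7000, K=2: 1.1900, K=3: 1.5330, K=4: 1.7731, K=5: 1.9412, K=6: 2.0588.
K = 6 is the first length at which the sum reaches 2.0000.

6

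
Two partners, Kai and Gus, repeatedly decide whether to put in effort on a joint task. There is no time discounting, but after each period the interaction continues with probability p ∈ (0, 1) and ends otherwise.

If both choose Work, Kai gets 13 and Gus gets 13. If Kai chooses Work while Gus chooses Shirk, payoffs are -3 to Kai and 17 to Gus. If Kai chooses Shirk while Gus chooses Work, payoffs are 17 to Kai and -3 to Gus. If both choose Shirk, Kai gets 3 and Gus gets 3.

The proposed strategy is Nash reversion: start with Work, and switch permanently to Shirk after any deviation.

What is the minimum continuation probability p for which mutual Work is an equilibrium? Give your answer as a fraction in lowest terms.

2/7

Expected cooperation value is 13 + p·13 + p²·13 + … = 13/(1−p); deviation gives 17 + p·3/(1−p).
13 ≥ 17(1−p) + 3p ⇒ 14p ≥ 4 ⇒ p ≥ 4/14 = 2/7.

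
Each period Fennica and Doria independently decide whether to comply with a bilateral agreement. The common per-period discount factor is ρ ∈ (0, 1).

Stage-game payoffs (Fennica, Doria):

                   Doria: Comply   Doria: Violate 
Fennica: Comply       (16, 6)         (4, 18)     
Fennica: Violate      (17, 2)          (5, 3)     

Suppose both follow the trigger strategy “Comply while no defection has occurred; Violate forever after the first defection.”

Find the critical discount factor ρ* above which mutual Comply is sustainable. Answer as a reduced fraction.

For Fennica: deviation gain 17−16 = 1, per-period punishment loss 16−5 = 11. IC gives ρ ≥ 1/12.
For Doria: gain 12, loss 3 per period, so ρ ≥ 12/15 = 4/5.
The tighter constraint is Doria's, so cooperation needs ρ ≥ 4/5.

4/5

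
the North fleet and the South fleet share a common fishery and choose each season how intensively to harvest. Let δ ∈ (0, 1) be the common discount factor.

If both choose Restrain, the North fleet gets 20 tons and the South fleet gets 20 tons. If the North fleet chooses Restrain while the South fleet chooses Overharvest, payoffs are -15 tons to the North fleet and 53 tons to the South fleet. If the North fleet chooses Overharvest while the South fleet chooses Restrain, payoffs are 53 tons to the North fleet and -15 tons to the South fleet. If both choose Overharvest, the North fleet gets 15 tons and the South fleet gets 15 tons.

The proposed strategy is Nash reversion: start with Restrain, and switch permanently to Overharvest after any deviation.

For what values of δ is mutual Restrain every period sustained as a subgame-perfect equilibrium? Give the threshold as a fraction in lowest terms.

33/38

One-period gain from deviating is 53 − 20 = 33. The loss is 20 − 15 = 5 in every subsequent period, with present value 5·δ/(1−δ).
Deviation is unprofitable when 5·δ/(1−δ) ≥ 33, i.e. δ/(1−δ) ≥ 33/5.
Equivalently δ ≥ 33/(33+5) = 33/38.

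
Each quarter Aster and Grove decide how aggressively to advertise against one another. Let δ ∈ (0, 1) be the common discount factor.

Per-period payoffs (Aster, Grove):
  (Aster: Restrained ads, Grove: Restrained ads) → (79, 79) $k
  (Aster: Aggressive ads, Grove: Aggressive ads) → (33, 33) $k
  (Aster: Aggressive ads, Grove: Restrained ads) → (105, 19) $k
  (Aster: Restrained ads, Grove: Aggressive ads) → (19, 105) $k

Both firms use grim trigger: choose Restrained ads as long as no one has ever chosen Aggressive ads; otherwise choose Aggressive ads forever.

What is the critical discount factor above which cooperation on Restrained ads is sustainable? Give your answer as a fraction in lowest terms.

13/36

One-period gain from deviating is 105 − 79 = 26. The loss is 79 − 33 = 46 in every subsequent period, with present value 46·δ/(1−δ).
Deviation is unprofitable when 46·δ/(1−δ) ≥ 26, i.e. δ/(1−δ) ≥ 13/23.
Equivalently δ ≥ 26/(26+46) = 13/36.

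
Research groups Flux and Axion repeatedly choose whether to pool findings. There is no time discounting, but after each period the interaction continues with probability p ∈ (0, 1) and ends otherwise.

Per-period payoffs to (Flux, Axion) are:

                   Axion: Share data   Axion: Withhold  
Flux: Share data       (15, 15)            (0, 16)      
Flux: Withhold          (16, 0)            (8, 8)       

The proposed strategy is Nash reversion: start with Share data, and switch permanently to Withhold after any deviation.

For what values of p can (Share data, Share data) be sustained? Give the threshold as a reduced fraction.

Expected cooperation value is 15 + p·15 + p²·15 + … = 15/(1−p); deviation gives 16 + p·8/(1−p).
15 ≥ 16(1−p) + 8p ⇒ 8p ≥ 1 ⇒ p ≥ 1/8.

1/8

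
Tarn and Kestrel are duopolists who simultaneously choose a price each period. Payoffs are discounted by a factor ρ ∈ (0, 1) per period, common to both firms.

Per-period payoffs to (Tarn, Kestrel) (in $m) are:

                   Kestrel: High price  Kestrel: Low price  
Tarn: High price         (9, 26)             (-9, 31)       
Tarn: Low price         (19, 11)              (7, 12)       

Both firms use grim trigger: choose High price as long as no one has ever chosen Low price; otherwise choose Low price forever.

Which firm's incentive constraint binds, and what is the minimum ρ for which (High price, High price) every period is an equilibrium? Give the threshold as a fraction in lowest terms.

Tarn; ρ ≥ 5/6

For Tarn: deviation gain 19−9 = 10, per-period punishment loss 9−7 = 2. IC gives ρ ≥ 10/12 = 5/6.
For Kestrel: gain 5, loss 14 per period, so ρ ≥ 5/19.
The tighter constraint is Tarn's, so cooperation needs ρ ≥ 5/6.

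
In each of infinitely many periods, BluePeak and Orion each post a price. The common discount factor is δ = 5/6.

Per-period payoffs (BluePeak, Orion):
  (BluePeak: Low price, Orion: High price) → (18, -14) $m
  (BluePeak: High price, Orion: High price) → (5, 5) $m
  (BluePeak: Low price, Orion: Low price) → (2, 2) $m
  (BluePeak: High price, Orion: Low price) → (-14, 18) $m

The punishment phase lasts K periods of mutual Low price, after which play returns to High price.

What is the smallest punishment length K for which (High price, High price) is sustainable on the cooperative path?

12

Need Σ_{k=1}^{K} δ^k ≥ (18−5)/(5−2) = 4.3333 at δ = 5/6.
At K = 11 the sum is 4.3271 < 4.3333; at K = 12 it is 4.4392 ≥ 4.3333.
So the minimum punishment length is K = 12.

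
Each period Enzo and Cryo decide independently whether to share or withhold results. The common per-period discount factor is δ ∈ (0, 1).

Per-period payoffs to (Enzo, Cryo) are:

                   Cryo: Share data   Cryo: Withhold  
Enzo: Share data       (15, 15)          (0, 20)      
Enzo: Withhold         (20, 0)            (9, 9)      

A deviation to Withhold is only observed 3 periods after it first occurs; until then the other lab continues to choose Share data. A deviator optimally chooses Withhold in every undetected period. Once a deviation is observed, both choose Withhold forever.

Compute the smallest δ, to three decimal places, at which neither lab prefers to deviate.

0.769

A deviator earns 20 for 3 periods, then 9 forever; cooperating earns 15 forever. Multiplying the IC by (1−δ):
15 ≥ 20(1−δ^3) + 9δ^3, so 11·δ^3 ≥ 5 and δ^3 ≥ 5/11.
δ ≥ (5/11)^(1/3) ≈ 0.769.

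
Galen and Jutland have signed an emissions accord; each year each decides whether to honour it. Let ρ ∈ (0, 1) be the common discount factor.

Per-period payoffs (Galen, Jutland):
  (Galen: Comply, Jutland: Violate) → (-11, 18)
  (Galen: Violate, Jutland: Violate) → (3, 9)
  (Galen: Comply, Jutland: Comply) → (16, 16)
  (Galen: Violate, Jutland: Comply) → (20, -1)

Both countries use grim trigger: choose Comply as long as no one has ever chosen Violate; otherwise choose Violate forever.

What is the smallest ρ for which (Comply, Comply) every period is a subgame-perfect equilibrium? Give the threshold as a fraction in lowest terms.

4/17

Galen: cooperation gives 16 each period; deviation gives 20 once then 3 forever.
  16/(1−ρ) ≥ 20 + 3ρ/(1−ρ) ⇒ ρ ≥ 4/17.
Jutland: cooperation gives 16 each period; deviation gives 18 once then 9 forever.
  ρ ≥ 2/9.
Both must hold, so the binding constraint is Galen's: ρ ≥ 4/17.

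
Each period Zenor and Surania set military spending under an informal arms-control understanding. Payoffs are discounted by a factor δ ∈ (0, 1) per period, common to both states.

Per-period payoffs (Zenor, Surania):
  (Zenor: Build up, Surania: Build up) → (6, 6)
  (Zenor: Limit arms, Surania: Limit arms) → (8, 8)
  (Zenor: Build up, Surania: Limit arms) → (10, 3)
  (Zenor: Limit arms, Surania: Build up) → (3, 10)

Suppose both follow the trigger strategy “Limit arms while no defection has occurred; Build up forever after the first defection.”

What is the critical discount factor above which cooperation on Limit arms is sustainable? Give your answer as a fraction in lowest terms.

Under grim trigger the critical discount factor is (T−C)/(T−P) with T = 10, C = 8, P = 6.
δ* = (10−8)/(10−6) = 2/4 = 1/2.

1/2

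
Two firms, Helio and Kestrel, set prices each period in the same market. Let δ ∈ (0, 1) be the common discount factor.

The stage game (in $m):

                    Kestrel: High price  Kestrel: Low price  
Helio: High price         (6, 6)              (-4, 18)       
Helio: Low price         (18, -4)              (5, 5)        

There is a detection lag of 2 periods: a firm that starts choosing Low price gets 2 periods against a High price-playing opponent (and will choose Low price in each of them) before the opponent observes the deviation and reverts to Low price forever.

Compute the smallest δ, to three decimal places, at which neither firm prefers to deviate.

0.961

The best deviation is to choose Low price for all 2 undetected periods, earning 18 each, then 5 forever once detected.
Deviation value: 18(1−δ^2)/(1−δ) + 5δ^2/(1−δ); cooperation value: 6/(1−δ).
IC: 6 ≥ 18(1−δ^2) + 5δ^2 = 18 − 13δ^2.
So δ^2 ≥ 12/13, giving δ ≥ (12/13)^(1/2) ≈ 0.961.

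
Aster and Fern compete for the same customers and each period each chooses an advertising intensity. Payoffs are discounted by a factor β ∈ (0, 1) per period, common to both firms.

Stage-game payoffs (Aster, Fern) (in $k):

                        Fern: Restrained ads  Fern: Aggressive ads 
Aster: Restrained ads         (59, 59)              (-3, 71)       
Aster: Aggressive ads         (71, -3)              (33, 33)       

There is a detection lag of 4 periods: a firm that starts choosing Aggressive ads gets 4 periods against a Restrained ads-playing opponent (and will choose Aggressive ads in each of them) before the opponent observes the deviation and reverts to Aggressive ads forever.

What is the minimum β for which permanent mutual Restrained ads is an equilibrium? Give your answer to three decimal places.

0.750

Deviating for the 4 undetected periods gains 71−59 = 12 per period over cooperation, then loses 59−33 = 26 per period forever once punishment starts.
Gain: 12(1 + β + … + β^3); loss: 26·β^4/(1−β).
No profitable deviation ⇔ 12(1−β^4) ≤ 26·β^4, i.e. β^4 ≥ 12/(12+26) = 6/19.
Hence β ≥ (6/19)^(1/4) ≈ 0.750.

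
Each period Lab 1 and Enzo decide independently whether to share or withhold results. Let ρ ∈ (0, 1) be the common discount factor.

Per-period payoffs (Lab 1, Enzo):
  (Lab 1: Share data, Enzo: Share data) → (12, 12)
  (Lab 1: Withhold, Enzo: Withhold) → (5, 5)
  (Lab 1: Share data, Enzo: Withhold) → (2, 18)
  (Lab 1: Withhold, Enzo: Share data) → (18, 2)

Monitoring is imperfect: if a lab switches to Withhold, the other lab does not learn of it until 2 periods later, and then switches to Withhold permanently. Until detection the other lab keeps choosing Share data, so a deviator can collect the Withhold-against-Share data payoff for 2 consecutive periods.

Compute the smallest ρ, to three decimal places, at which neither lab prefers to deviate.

Deviating for the 2 undetected periods gains 18−12 = 6 per period over cooperation, then loses 12−5 = 7 per period forever once punishment starts.
Gain: 6(1 + ρ + … + ρ^1); loss: 7·ρ^2/(1−ρ).
No profitable deviation ⇔ 6(1−ρ^2) ≤ 7·ρ^2, i.e. ρ^2 ≥ 6/(6+7) = 6/13.
Hence ρ ≥ (6/13)^(1/2) ≈ 0.679.

0.679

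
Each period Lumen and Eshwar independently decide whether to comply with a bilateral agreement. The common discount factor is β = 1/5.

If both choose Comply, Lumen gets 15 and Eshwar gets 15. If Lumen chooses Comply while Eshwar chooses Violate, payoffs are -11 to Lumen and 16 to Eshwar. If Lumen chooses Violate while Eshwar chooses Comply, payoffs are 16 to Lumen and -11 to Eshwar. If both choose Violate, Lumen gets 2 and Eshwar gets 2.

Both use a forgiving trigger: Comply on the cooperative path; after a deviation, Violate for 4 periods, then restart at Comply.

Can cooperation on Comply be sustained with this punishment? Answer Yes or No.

Yes

Comparing payoff streams over the 5 periods until play realigns: cooperate → 15(1+β+…+β^4); deviate → 16 + 2(β+…+β^4).
Cooperation is sustained iff (15−2)(β+…+β^4) ≥ 16−15.
β+…+β^4 = 1/5·(1−(1/5)^4)/(1−1/5) = 0.2496, and (16−15)/(15−2) = 0.0769.
0.2496 ≥ 0.0769, so cooperation is sustainable.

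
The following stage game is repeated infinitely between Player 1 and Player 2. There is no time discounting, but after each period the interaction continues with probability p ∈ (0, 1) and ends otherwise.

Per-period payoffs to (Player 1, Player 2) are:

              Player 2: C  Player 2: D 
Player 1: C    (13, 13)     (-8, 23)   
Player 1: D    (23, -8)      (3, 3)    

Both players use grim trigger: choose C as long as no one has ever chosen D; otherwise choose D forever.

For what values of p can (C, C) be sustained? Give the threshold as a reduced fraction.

With no time discounting, the continuation probability p plays the role of the discount factor.
Grim-trigger IC: 13/(1−p) ≥ 23 + 3p/(1−p) ⇒ p ≥ (23−13)/(23−3) = 1/2.

1/2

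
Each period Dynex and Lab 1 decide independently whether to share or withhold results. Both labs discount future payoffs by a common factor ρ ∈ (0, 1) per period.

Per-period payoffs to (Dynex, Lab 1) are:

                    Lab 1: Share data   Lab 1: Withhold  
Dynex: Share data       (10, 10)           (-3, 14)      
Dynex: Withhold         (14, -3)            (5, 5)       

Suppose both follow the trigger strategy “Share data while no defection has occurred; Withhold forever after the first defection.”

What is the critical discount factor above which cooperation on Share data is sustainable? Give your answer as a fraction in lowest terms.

Cooperation forever yields 10 each period: 10/(1−ρ).
Deviating yields 14 once, then 5 forever: 14 + 5ρ/(1−ρ).
No profitable deviation requires 10/(1−ρ) ≥ 14 + 5ρ/(1−ρ).
Multiplying by (1−ρ): 10 ≥ 14(1−ρ) + 5ρ = 14 − 9ρ.
So 9ρ ≥ 4, i.e. ρ ≥ 4/9.

4/9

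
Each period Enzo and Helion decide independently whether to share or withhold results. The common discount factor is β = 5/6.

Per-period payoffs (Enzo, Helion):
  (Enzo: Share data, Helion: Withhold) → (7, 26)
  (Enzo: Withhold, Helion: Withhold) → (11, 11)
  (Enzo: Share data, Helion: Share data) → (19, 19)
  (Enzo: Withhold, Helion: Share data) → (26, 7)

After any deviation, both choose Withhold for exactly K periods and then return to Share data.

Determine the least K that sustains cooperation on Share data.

2

Need Σ_{k=1}^{K} β^k ≥ (26−19)/(19−11) = 0.8750 at β = 5/6.
At K = 1 the sum is 0.8333 < 0.8750; at K = 2 it is 1.5278 ≥ 0.8750.
So the minimum punishment length is K = 2.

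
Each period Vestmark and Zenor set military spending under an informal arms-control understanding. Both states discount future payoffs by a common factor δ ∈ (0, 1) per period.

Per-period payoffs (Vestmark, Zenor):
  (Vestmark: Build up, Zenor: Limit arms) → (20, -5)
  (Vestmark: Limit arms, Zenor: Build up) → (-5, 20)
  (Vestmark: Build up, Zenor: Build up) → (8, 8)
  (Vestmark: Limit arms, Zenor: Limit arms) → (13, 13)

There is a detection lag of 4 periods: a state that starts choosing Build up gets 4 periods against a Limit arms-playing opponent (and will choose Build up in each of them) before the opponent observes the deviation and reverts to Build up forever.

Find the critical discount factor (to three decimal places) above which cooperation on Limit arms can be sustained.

A deviator earns 20 for 4 periods, then 8 forever; cooperating earns 13 forever. Multiplying the IC by (1−δ):
13 ≥ 20(1−δ^4) + 8δ^4, so 12·δ^4 ≥ 7 and δ^4 ≥ 7/12.
δ ≥ (7/12)^(1/4) ≈ 0.874.

0.874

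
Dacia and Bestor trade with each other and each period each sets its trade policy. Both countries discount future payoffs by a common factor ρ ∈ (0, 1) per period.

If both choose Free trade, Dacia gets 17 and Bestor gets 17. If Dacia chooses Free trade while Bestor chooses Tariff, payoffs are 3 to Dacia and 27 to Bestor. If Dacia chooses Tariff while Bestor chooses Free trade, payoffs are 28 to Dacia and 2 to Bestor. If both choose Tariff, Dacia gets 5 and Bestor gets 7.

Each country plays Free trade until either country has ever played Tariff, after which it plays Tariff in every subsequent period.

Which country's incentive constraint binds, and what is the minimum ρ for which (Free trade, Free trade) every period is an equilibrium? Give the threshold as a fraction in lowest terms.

Dacia: cooperation gives 17 each period; deviation gives 28 once then 5 forever.
  17/(1−ρ) ≥ 28 + 5ρ/(1−ρ) ⇒ ρ ≥ 11/23.
Bestor: cooperation gives 17 each period; deviation gives 27 once then 7 forever.
  ρ ≥ 10/20 = 1/2.
Both must hold, so the binding constraint is Bestor's: ρ ≥ 1/2.

Bestor; ρ ≥ 1/2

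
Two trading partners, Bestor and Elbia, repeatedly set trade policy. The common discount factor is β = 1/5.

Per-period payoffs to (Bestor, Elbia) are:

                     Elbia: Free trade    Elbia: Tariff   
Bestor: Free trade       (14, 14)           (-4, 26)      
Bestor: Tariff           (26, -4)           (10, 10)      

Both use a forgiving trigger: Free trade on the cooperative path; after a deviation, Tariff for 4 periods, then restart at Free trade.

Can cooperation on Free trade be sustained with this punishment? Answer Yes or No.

A one-shot deviation gives 26 now, then 10 for 4 periods, then back to 14.
Gain from deviating: (26−14) today; loss: (14−10) in each of the next 4 periods.
No-deviation condition: (14−10)(β+…+β^4) ≥ 26−14, i.e. β+…+β^4 ≥ 3.
At β = 1/5: β+…+β^4 = 0.2496 < 3.0000.
So cooperation is not sustainable.

No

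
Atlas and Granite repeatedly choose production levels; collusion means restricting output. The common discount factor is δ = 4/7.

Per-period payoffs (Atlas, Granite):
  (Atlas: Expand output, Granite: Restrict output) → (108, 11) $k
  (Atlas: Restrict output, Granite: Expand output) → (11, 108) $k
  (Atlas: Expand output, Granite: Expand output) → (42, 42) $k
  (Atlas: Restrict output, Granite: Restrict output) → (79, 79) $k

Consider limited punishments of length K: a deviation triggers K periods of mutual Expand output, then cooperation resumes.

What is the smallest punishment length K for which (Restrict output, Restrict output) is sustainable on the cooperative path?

2

No profitable deviation requires (79−42)(δ+…+δ^K) ≥ 108−79, i.e. δ+…+δ^K ≥ 29/37 ≈ 0.7838.
With δ = 4/7, the partial sums are K=1: 0.5714, K=2: 0.8980.
K = 2 is the first length at which the sum reaches 0.7838.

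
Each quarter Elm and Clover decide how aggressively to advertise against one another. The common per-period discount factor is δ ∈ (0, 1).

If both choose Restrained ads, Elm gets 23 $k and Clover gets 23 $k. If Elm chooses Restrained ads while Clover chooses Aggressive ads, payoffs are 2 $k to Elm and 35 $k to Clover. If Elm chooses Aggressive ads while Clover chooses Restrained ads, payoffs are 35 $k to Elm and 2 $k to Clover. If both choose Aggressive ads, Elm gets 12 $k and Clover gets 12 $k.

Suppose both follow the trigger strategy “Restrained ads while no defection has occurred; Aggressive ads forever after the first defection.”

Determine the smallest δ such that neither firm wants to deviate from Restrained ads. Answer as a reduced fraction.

One-period gain from deviating is 35 − 23 = 12. The loss is 23 − 12 = 11 in every subsequent period, with present value 11·δ/(1−δ).
Deviation is unprofitable when 11·δ/(1−δ) ≥ 12, i.e. δ/(1−δ) ≥ 12/11.
Equivalently δ ≥ 12/(12+11) = 12/23.

12/23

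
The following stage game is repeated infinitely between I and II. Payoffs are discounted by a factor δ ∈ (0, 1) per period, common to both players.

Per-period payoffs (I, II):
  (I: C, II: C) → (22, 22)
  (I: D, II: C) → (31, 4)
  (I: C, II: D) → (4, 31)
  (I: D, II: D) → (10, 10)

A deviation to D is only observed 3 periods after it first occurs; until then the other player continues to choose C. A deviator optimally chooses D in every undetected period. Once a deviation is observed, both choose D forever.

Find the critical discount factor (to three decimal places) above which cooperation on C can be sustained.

Deviating for the 3 undetected periods gains 31−22 = 9 per period over cooperation, then loses 22−10 = 12 per period forever once punishment starts.
Gain: 9(1 + δ + … + δ^2); loss: 12·δ^3/(1−δ).
No profitable deviation ⇔ 9(1−δ^3) ≤ 12·δ^3, i.e. δ^3 ≥ 9/(9+12) = 3/7.
Hence δ ≥ (3/7)^(1/3) ≈ 0.754.

0.754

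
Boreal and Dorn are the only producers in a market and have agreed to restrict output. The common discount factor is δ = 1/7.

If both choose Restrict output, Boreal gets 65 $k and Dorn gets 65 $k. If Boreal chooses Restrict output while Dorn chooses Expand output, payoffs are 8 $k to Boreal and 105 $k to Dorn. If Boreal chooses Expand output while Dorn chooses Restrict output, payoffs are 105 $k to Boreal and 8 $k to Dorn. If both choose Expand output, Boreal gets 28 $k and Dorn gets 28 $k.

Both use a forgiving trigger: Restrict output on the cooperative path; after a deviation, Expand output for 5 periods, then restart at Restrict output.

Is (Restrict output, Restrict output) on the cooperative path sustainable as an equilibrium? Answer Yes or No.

No

A one-shot deviation gives 105 now, then 28 for 5 periods, then back to 65.
Gain from deviating: (105−65) today; loss: (65−28) in each of the next 5 periods.
No-deviation condition: (65−28)(δ+…+δ^5) ≥ 105−65, i.e. δ+…+δ^5 ≥ 40/37.
At δ = 1/7: δ+…+δ^5 = 0.1667 < 1.0811.
So cooperation is not sustainable.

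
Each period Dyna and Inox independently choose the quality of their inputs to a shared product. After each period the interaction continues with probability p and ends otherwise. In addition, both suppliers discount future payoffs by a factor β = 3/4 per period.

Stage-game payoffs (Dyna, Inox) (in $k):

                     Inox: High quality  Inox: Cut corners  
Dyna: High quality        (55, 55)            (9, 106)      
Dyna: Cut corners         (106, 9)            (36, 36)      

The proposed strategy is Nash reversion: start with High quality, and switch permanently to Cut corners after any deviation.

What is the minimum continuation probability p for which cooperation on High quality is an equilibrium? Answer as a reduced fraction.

34/35

Expected continuation weight on next period's payoff is β·p = 3/4·p, which plays the role of the discount factor.
Cooperation requires 3/4·p ≥ (106−55)/(106−36) = 51/70, hence p ≥ 34/35.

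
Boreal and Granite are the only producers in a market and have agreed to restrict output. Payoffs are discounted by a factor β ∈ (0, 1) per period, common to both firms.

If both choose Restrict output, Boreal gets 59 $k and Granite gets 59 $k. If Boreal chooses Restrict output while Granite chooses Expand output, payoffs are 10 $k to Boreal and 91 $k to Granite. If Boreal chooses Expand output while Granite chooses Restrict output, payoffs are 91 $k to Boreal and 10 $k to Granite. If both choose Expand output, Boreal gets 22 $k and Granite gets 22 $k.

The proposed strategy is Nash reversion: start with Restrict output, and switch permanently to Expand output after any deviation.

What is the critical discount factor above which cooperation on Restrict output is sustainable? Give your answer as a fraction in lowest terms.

32/69

59/(1−β) ≥ 91 + 22β/(1−β)
59 ≥ 91 − 69β
β ≥ 32/69.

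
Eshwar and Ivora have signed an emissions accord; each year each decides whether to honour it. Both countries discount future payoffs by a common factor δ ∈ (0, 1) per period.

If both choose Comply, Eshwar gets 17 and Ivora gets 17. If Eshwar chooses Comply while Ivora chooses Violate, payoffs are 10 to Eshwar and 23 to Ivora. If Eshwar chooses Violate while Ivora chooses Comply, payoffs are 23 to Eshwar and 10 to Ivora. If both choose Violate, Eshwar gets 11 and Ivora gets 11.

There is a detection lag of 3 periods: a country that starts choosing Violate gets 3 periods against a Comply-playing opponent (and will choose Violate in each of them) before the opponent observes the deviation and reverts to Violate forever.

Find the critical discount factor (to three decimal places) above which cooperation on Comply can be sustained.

A deviator earns 23 for 3 periods, then 11 forever; cooperating earns 17 forever. Multiplying the IC by (1−δ):
17 ≥ 23(1−δ^3) + 11δ^3, so 12·δ^3 ≥ 6 and δ^3 ≥ 1/2.
δ ≥ (1/2)^(1/3) ≈ 0.794.

0.794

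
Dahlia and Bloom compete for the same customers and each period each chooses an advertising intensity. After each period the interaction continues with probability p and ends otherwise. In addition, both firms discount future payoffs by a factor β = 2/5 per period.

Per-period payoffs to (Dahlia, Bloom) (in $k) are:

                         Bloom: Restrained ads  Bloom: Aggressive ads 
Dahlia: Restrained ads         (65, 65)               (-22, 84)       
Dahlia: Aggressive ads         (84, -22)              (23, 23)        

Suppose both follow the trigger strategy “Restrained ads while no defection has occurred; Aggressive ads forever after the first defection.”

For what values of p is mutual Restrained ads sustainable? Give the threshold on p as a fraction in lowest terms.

95/122

Expected continuation weight on next period's payoff is β·p = 2/5·p, which plays the role of the discount factor.
Cooperation requires 2/5·p ≥ (84−65)/(84−23) = 19/61, hence p ≥ 95/122.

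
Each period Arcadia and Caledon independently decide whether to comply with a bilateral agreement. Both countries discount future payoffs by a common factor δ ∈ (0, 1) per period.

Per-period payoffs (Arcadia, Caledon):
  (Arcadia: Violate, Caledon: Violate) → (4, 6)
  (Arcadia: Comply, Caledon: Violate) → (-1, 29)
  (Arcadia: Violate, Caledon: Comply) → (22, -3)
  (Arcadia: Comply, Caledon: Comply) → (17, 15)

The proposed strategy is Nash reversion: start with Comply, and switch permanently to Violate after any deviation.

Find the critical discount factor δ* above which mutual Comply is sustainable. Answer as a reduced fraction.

Arcadia's threshold: (22−17)/(22−4) = 5/18.
Caledon's threshold: (29−15)/(29−6) = 14/23.
5/18 < 14/23, so Caledon binds and δ* = 14/23.

14/23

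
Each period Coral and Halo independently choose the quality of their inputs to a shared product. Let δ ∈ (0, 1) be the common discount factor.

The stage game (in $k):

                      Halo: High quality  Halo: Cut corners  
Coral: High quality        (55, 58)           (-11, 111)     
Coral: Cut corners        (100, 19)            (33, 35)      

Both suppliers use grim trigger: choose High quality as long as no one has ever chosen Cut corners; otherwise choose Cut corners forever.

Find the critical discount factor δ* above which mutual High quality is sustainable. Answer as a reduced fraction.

53/76

Coral's threshold: (100−55)/(100−33) = 45/67.
Halo's threshold: (111−58)/(111−35) = 53/76.
45/67 < 53/76, so Halo binds and δ* = 53/76.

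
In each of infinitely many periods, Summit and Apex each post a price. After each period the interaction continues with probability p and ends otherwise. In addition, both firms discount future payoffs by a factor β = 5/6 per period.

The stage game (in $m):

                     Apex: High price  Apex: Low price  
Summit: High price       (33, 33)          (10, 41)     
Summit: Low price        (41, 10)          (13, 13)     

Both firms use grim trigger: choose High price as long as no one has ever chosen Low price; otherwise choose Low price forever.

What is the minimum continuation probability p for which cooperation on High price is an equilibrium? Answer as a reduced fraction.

12/35

Expected continuation weight on next period's payoff is β·p = 5/6·p, which plays the role of the discount factor.
Cooperation requires 5/6·p ≥ (41−33)/(41−13) = 2/7, hence p ≥ 12/35.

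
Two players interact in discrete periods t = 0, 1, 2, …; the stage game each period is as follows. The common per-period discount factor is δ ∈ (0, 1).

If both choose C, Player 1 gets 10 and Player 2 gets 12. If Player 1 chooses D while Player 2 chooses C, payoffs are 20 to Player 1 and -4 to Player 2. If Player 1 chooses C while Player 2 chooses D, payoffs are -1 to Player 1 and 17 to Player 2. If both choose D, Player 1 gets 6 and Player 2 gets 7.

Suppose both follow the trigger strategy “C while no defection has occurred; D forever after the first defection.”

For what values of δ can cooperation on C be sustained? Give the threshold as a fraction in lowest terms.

5/7

Player 1's threshold: (20−10)/(20−6) = 5/7.
Player 2's threshold: (17−12)/(17−7) = 1/2.
5/7 > 1/2, so Player 1 binds and δ* = 5/7.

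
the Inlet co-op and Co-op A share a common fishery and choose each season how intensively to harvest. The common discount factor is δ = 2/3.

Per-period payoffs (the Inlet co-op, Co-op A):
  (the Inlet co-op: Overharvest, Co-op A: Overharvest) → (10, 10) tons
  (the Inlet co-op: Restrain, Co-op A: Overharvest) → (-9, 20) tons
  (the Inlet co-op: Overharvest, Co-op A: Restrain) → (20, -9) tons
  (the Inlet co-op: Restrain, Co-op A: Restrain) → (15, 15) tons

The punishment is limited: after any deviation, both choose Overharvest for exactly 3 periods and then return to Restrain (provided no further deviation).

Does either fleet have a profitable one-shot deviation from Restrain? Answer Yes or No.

IC: δ+…+δ^3 ≥ (20−15)/(15−10) = 1.
At δ = 2/3: partial sum = 1.4074 ≥ 1.0000. Cooperation sustainable.

No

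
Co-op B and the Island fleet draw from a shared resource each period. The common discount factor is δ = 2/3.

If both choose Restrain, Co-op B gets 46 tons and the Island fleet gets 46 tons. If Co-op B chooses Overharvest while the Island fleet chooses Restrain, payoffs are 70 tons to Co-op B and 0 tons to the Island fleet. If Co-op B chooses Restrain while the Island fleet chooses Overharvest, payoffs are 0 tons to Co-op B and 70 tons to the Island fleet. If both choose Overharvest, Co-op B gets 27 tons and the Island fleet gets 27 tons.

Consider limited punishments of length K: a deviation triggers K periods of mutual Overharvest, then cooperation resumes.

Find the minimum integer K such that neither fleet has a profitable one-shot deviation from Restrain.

Need Σ_{k=1}^{K} δ^k ≥ (70−46)/(46−27) = 1.2632 at δ = 2/3.
At K = 2 the sum is 1.1111 < 1.2632; at K = 3 it is 1.4074 ≥ 1.2632.
So the minimum punishment length is K = 3.

3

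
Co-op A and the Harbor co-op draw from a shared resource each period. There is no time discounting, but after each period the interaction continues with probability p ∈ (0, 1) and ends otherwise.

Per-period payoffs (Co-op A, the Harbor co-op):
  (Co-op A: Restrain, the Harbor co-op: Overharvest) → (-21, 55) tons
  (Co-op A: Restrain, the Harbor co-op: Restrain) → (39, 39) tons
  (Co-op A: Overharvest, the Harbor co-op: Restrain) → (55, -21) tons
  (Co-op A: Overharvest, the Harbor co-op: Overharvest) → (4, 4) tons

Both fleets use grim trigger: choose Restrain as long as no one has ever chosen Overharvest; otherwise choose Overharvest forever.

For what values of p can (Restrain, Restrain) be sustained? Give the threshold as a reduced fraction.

Expected cooperation value is 39 + p·39 + p²·39 + … = 39/(1−p); deviation gives 55 + p·4/(1−p).
39 ≥ 55(1−p) + 4p ⇒ 51p ≥ 16 ⇒ p ≥ 16/51.

16/51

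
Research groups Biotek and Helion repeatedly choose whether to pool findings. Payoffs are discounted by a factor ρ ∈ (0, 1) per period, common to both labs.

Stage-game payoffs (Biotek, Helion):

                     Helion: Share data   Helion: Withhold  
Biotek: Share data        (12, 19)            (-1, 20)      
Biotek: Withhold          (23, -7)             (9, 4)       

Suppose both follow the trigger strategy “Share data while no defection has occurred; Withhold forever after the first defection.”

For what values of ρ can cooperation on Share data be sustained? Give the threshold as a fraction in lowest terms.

Biotek: cooperation gives 12 each period; deviation gives 23 once then 9 forever.
  12/(1−ρ) ≥ 23 + 9ρ/(1−ρ) ⇒ ρ ≥ 11/14.
Helion: cooperation gives 19 each period; deviation gives 20 once then 4 forever.
  ρ ≥ 1/16.
Both must hold, so the binding constraint is Biotek's: ρ ≥ 11/14.

11/14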